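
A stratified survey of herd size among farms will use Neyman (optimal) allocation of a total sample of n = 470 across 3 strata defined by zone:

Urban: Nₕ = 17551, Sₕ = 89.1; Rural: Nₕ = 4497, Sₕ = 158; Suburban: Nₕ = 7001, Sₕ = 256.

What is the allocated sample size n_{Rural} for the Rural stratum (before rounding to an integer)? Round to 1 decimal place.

Neyman allocation: nₕ = n·NₕSₕ / Σⱼ NⱼSⱼ.
Σ NⱼSⱼ = 17551·89.1 + 4497·158 + 7001·256 = 4.0665761 × 10^6.
n_{Rural} = 470·4497·158 / (4.0665761 × 10^6) = 82.1.

82.1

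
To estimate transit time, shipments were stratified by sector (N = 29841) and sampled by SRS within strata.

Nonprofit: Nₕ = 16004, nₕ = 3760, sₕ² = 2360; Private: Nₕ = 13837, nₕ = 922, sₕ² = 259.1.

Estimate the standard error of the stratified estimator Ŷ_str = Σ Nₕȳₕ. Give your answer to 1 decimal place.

13161.0

Var(Ŷ_str) = Σₕ Nₕ²(1 − fₕ)sₕ²/nₕ.
Nonprofit: 16004²·(1 − 3760/16004)·2360/3760 = 1.2299176 × 10^8.
Private: 13837²·(1 − 922/13837)·259.1/922 = 5.0219553 × 10^7.
Sum = 1.7321131 × 10^8.
SE = √(1.7321131 × 10^8) = 13161.0.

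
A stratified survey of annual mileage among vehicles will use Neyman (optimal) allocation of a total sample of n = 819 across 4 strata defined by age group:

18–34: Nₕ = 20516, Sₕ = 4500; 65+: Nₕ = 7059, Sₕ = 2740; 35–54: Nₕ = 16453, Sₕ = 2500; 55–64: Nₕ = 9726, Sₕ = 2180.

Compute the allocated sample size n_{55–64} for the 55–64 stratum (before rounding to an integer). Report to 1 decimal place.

Neyman allocation: nₕ = n·NₕSₕ / Σⱼ NⱼSⱼ.
Σ NⱼSⱼ = 20516·4500 + 7059·2740 + 16453·2500 + 9726·2180 = 1.7399884 × 10^8.
n_{55–64} = 819·9726·2180 / (1.7399884 × 10^8) = 99.8.

99.8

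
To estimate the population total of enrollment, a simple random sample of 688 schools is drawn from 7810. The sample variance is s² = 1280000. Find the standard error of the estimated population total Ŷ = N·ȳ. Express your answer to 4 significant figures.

Var(Ŷ) = N²·Var(ȳ) = N²·(1 − n/N)·s²/n.
f = 688/7810 = 0.08809219; Var(ȳ) = 0.91190781·1280000/688 = 1696.5727.
Var(Ŷ) = 7810² · 1696.5727 = 1.0348432 × 10^11.
SE(Ŷ) = √(1.0348432 × 10^11) = 321700.

321700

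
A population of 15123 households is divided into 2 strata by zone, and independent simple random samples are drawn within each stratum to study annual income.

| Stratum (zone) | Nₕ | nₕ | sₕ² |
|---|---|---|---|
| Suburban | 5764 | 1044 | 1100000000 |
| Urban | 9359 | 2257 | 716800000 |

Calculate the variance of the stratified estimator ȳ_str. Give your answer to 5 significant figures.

Var(ȳ_str) = Σₕ Wₕ²(1 − fₕ)sₕ²/nₕ with Wₕ = Nₕ/N, N = 15123.
Suburban: Wₕ = 0.38114131; term = 0.38114131²·(1 − 0.18112422)·1100000000/1044 = 125337.85.
Urban: Wₕ = 0.61885869; term = 0.61885869²·(1 − 0.24115824)·716800000/2257 = 92299.776.
Sum = 217637.63.

217640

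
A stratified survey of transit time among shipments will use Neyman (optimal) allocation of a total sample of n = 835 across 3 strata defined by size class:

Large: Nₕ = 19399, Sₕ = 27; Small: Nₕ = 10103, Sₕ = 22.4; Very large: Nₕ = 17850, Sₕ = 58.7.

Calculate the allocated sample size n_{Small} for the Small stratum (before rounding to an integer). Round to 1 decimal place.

105.1

Neyman allocation: nₕ = n·NₕSₕ / Σⱼ NⱼSⱼ.
Σ NⱼSⱼ = 19399·27 + 10103·22.4 + 17850·58.7 = 1.7978752 × 10^6.
n_{Small} = 835·10103·22.4 / (1.7978752 × 10^6) = 105.1.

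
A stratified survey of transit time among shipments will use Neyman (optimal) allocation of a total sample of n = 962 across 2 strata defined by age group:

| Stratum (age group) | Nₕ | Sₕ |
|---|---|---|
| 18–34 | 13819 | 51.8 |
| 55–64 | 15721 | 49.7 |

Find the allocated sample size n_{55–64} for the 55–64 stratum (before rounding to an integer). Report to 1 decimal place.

502.0

Neyman allocation: nₕ = n·NₕSₕ / Σⱼ NⱼSⱼ.
Σ NⱼSⱼ = 13819·51.8 + 15721·49.7 = 1.4971579 × 10^6.
n_{55–64} = 962·15721·49.7 / (1.4971579 × 10^6) = 502.0.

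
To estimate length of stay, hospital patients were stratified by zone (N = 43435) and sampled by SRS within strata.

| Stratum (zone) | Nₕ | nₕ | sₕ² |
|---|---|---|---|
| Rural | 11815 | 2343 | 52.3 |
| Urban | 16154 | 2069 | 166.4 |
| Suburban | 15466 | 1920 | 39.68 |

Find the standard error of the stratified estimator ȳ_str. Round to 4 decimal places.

Var(ȳ_str) = Σₕ Wₕ²(1 − fₕ)sₕ²/nₕ with Wₕ = Nₕ/N, N = 43435.
Rural: Wₕ = 0.27201566; term = 0.27201566²·(1 − 0.19830724)·52.3/2343 = 0.0013241133.
Urban: Wₕ = 0.37191205; term = 0.37191205²·(1 − 0.12807973)·166.4/2069 = 0.009699517.
Suburban: Wₕ = 0.35607229; term = 0.35607229²·(1 − 0.12414328)·39.68/1920 = 0.002294985.
Sum = 0.013318615.
SE = √(0.013318615) = 0.1154.

0.1154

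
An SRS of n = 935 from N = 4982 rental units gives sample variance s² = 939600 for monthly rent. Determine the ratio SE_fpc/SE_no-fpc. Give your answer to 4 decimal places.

f = n/N = 935/4982 = 0.18767563.
SE_no-fpc = √(s²/n) = 31.70047; SE_fpc = √((1−f)s²/n) = 28.571329.
Ratio = √(1−f) = 0.90129039.

0.9013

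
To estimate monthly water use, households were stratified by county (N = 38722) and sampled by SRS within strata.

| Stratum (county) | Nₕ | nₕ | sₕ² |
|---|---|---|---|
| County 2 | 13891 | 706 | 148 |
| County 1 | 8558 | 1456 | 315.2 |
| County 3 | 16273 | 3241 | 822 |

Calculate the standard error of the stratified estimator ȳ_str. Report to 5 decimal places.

Var(ȳ_str) = Σₕ Wₕ²(1 − fₕ)sₕ²/nₕ with Wₕ = Nₕ/N, N = 38722.
County 2: Wₕ = 0.35873664; term = 0.35873664²·(1 − 0.05082427)·148/706 = 0.025606788.
County 1: Wₕ = 0.22101131; term = 0.22101131²·(1 − 0.17013321)·315.2/1456 = 0.0087753051.
County 3: Wₕ = 0.42025205; term = 0.42025205²·(1 − 0.19916426)·822/3241 = 0.035872027.
Sum = 0.07025412.
SE = √(0.07025412) = 0.26505.

0.26505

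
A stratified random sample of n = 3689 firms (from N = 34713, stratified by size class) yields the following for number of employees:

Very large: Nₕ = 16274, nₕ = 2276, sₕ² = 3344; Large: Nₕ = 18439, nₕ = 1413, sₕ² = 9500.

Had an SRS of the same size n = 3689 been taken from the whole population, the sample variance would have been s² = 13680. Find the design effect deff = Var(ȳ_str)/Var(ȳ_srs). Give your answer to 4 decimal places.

0.6123

Var(ȳ_str) = Σ Wₕ²(1−fₕ)sₕ²/nₕ with Wₕ = Nₕ/34713:
  Very large: (16274/34713)²·(1−2276/16274)·3344/2276 = 0.2777602
  Large: (18439/34713)²·(1−1413/18439)·9500/1413 = 1.7516492
  → Var(ȳ_str) = 2.0294094.
Var(ȳ_srs) = (1 − 3689/34713)·13680/3689 = 3.3142334.
deff = 2.0294094 / 3.3142334 = 0.6123.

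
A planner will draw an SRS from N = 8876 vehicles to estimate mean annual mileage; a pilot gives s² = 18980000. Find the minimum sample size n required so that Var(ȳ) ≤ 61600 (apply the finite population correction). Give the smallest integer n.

298

Without fpc, n₀ = s²/D = 18980000/61600 = 308.1169.
With fpc, (1 − n/N)·s²/n ≤ D requires n ≥ n₀/(1 + n₀/N) = 308.1169/(1 + 308.1169/8876) = 297.7799.
Rounding up, n = 298.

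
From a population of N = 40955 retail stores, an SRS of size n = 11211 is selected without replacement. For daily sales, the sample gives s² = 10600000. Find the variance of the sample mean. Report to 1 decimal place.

686.7

Under SRS without replacement, Var(ȳ) = (1 − f)·s²/n with f = n/N = 11211/40955 = 0.27373947.
Var(ȳ) = (1 − 0.27373947)·10600000/11211 = 0.72626053·945.49996 = 686.6793.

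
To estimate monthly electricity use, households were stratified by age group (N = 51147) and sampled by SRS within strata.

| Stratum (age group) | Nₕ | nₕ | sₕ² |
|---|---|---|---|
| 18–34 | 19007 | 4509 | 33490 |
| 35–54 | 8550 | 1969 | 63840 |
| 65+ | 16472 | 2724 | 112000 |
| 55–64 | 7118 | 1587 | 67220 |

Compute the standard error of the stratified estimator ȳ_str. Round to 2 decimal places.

2.38

Var(ȳ_str) = Σₕ Wₕ²(1 − fₕ)sₕ²/nₕ with Wₕ = Nₕ/N, N = 51147.
18–34: Wₕ = 0.37161515; term = 0.37161515²·(1 − 0.23722839)·33490/4509 = 0.78237732.
35–54: Wₕ = 0.16716523; term = 0.16716523²·(1 − 0.23029240)·63840/1969 = 0.69737253.
65+: Wₕ = 0.32205212; term = 0.32205212²·(1 − 0.16537154)·112000/2724 = 3.5592332.
55–64: Wₕ = 0.13916750; term = 0.13916750²·(1 − 0.22295589)·67220/1587 = 0.63744525.
Sum = 5.6764283.
SE = √(5.6764283) = 2.38.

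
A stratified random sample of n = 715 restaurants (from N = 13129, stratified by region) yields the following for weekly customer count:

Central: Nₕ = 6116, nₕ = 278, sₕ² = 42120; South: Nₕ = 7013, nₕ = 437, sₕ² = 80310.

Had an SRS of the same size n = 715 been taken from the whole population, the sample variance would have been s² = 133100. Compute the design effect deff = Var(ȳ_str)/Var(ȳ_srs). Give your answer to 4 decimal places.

Var(ȳ_str) = Σ Wₕ²(1−fₕ)sₕ²/nₕ with Wₕ = Nₕ/13129:
  Central: (6116/13129)²·(1−278/6116)·42120/278 = 31.384256
  South: (7013/13129)²·(1−437/7013)·80310/437 = 49.168905
  → Var(ȳ_str) = 80.553161.
Var(ȳ_srs) = (1 − 715/13129)·133100/715 = 176.01598.
deff = 80.553161 / 176.01598 = 0.4576.

0.4576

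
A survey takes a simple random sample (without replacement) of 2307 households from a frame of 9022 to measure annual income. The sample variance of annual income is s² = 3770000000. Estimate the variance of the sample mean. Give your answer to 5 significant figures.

1.2163 × 10^6

Under SRS without replacement, Var(ȳ) = (1 − f)·s²/n with f = n/N = 2307/9022 = 0.25570827.
Var(ȳ) = (1 − 0.25570827)·3770000000/2307 = 0.74429173·1.6341569 × 10^6 = 1.2162895 × 10^6.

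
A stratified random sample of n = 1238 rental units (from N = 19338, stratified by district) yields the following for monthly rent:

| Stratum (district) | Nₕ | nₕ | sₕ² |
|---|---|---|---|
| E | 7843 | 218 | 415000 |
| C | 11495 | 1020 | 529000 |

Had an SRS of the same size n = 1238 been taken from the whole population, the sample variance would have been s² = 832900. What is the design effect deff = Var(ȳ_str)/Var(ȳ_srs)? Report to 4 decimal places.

0.7486

Var(ȳ_str) = Σ Wₕ²(1−fₕ)sₕ²/nₕ with Wₕ = Nₕ/19338:
  E: (7843/19338)²·(1−218/7843)·415000/218 = 304.43218
  C: (11495/19338)²·(1−1020/11495)·529000/1020 = 166.9919
  → Var(ȳ_str) = 471.42408.
Var(ȳ_srs) = (1 − 1238/19338)·832900/1238 = 629.70804.
deff = 471.42408 / 629.70804 = 0.7486.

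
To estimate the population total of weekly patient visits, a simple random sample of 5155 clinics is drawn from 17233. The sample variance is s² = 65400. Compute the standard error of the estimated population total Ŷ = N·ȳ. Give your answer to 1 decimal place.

Var(Ŷ) = N²·Var(ȳ) = N²·(1 − n/N)·s²/n.
f = 5155/17233 = 0.29913538; Var(ȳ) = 0.70086462·65400/5155 = 8.8916675.
Var(Ŷ) = 17233² · 8.8916675 = 2.6406144 × 10^9.
SE(Ŷ) = √(2.6406144 × 10^9) = 51386.9.

51386.9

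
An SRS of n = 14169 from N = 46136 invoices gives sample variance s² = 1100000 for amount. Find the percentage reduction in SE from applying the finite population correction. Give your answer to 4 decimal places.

16.7602

f = n/N = 14169/46136 = 0.30711375.
SE_no-fpc = √(s²/n) = 8.8110313; SE_fpc = √((1−f)s²/n) = 7.3342838.
Ratio = √(1−f) = 0.83239789. Reduction = 100·(1 − 0.83239789) = 16.7602%.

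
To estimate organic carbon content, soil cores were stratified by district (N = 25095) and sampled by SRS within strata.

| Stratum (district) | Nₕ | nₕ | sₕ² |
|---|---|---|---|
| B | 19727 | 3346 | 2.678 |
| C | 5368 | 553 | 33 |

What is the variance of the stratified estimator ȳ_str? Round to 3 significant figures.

0.00286

Var(ȳ_str) = Σₕ Wₕ²(1 − fₕ)sₕ²/nₕ with Wₕ = Nₕ/N, N = 25095.
B: Wₕ = 0.78609285; term = 0.78609285²·(1 − 0.16961525)·2.678/3346 = 4.106877 × 10^-4.
C: Wₕ = 0.21390715; term = 0.21390715²·(1 − 0.10301788)·33/553 = 0.0024491941.
Sum = 0.0028598818.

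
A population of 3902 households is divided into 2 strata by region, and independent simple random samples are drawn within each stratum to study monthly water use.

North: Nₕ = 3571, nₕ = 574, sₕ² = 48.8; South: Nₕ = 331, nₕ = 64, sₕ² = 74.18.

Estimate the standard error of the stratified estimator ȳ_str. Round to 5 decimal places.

0.25785

Var(ȳ_str) = Σₕ Wₕ²(1 − fₕ)sₕ²/nₕ with Wₕ = Nₕ/N, N = 3902.
North: Wₕ = 0.91517171; term = 0.91517171²·(1 − 0.16073929)·48.8/574 = 0.059759918.
South: Wₕ = 0.08482829; term = 0.08482829²·(1 − 0.19335347)·74.18/64 = 0.0067277769.
Sum = 0.066487695.
SE = √(0.066487695) = 0.25785.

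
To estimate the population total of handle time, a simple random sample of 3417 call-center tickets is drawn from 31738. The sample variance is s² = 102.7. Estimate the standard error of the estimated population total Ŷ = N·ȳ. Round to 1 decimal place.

5197.6

Var(Ŷ) = N²·Var(ȳ) = N²·(1 − n/N)·s²/n.
f = 3417/31738 = 0.10766274; Var(ȳ) = 0.89233726·102.7/3417 = 0.026819736.
Var(Ŷ) = 31738² · 0.026819736 = 2.7015537 × 10^7.
SE(Ŷ) = √(2.7015537 × 10^7) = 5197.6.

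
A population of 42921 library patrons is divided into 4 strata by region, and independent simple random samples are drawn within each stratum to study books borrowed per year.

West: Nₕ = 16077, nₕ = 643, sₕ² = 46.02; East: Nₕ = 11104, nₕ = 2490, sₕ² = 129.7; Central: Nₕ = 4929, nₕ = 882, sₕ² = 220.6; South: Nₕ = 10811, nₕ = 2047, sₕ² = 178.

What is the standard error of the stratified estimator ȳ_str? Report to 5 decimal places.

Var(ȳ_str) = Σₕ Wₕ²(1 − fₕ)sₕ²/nₕ with Wₕ = Nₕ/N, N = 42921.
West: Wₕ = 0.37457189; term = 0.37457189²·(1 − 0.03999502)·46.02/643 = 0.0096400544.
East: Wₕ = 0.25870786; term = 0.25870786²·(1 − 0.22424352)·129.7/2490 = 0.0027044894.
Central: Wₕ = 0.11483889; term = 0.11483889²·(1 − 0.17894096)·220.6/882 = 0.0027082533.
South: Wₕ = 0.25188136; term = 0.25188136²·(1 − 0.18934419)·178/2047 = 0.004472298.
Sum = 0.019525095.
SE = √(0.019525095) = 0.13973.

0.13973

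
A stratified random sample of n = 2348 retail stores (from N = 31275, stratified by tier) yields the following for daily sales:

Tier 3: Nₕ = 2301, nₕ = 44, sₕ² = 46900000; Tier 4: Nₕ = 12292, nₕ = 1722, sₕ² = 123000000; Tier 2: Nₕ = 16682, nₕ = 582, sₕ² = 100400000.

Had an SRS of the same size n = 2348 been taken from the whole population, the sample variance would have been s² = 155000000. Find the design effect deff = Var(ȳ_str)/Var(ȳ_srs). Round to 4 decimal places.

Var(ȳ_str) = Σ Wₕ²(1−fₕ)sₕ²/nₕ with Wₕ = Nₕ/31275:
  Tier 3: (2301/31275)²·(1−44/2301)·46900000/44 = 5659.4432
  Tier 4: (12292/31275)²·(1−1722/12292)·123000000/1722 = 9488.0042
  Tier 2: (16682/31275)²·(1−582/16682)·100400000/582 = 47368.549
  → Var(ȳ_str) = 62515.996.
Var(ȳ_srs) = (1 − 2348/31275)·155000000/2348 = 61057.593.
deff = 62515.996 / 61057.593 = 1.0239.

1.0239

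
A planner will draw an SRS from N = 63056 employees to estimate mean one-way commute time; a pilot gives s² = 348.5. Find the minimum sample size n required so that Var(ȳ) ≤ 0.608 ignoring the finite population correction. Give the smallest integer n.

574

Without fpc, n₀ = s²/D = 348.5/0.608 = 573.1908.
Rounding up, n = 574.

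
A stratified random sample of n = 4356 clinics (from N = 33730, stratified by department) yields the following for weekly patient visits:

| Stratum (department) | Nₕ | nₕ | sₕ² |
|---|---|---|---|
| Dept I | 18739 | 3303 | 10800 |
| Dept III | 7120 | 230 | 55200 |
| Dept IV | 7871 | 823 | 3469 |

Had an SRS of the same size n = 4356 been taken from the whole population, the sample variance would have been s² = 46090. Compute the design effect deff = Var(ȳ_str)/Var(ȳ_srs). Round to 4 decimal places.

1.2356

Var(ȳ_str) = Σ Wₕ²(1−fₕ)sₕ²/nₕ with Wₕ = Nₕ/33730:
  Dept I: (18739/33730)²·(1−3303/18739)·10800/3303 = 0.83131129
  Dept III: (7120/33730)²·(1−230/7120)·55200/230 = 10.348509
  Dept IV: (7871/33730)²·(1−823/7871)·3469/823 = 0.20552639
  → Var(ȳ_str) = 11.385347.
Var(ȳ_srs) = (1 − 4356/33730)·46090/4356 = 9.2143687.
deff = 11.385347 / 9.2143687 = 1.2356.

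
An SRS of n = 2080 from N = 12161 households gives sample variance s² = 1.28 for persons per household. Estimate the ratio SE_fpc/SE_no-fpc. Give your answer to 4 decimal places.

0.9105

f = n/N = 2080/12161 = 0.17103857.
SE_no-fpc = √(s²/n) = 0.024806947; SE_fpc = √((1−f)s²/n) = 0.02258606.
Ratio = √(1−f) = 0.91047319.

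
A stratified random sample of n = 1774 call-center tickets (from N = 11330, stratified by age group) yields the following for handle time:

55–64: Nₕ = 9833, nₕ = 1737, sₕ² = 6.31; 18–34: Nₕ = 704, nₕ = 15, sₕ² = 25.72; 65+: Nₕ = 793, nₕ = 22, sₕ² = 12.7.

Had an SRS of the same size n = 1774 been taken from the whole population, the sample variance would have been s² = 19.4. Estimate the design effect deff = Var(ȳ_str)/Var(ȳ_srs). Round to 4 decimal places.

1.2448

Var(ȳ_str) = Σ Wₕ²(1−fₕ)sₕ²/nₕ with Wₕ = Nₕ/11330:
  55–64: (9833/11330)²·(1−1737/9833)·6.31/1737 = 0.0022528188
  18–34: (704/11330)²·(1−15/704)·25.72/15 = 0.0064790565
  65+: (793/11330)²·(1−22/793)·12.7/22 = 0.0027494687
  → Var(ȳ_str) = 0.011481344.
Var(ȳ_srs) = (1 − 1774/11330)·19.4/1774 = 0.0092234701.
deff = 0.011481344 / 0.0092234701 = 1.2448.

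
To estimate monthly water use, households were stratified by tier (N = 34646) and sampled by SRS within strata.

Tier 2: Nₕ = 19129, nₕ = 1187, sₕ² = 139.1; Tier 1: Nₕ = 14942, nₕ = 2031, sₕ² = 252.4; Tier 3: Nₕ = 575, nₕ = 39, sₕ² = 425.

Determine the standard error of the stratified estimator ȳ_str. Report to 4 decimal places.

Var(ȳ_str) = Σₕ Wₕ²(1 − fₕ)sₕ²/nₕ with Wₕ = Nₕ/N, N = 34646.
Tier 2: Wₕ = 0.55212723; term = 0.55212723²·(1 − 0.06205238)·139.1/1187 = 0.033506829.
Tier 1: Wₕ = 0.43127634; term = 0.43127634²·(1 − 0.13592558)·252.4/2031 = 0.019972933.
Tier 3: Wₕ = 0.01659643; term = 0.01659643²·(1 − 0.06782609)·425/39 = 0.0027980196.
Sum = 0.056277782.
SE = √(0.056277782) = 0.2372.

0.2372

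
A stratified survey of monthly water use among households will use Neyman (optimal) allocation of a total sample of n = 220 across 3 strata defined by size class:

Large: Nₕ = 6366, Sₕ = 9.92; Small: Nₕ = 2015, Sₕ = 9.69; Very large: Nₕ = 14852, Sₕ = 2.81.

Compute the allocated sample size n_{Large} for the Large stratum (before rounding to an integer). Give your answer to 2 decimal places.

111.67

Neyman allocation: nₕ = n·NₕSₕ / Σⱼ NⱼSⱼ.
Σ NⱼSⱼ = 6366·9.92 + 2015·9.69 + 14852·2.81 = 124410.19.
n_{Large} = 220·6366·9.92 / 124410.19 = 111.67.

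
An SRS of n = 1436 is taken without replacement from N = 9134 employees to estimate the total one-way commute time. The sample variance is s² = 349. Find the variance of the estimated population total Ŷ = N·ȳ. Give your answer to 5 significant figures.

1.7089 × 10^7

Var(Ŷ) = N²·Var(ȳ) = N²·(1 − n/N)·s²/n.
f = 1436/9134 = 0.15721480; Var(ȳ) = 0.84278520·349/1436 = 0.20482732.
Var(Ŷ) = 9134² · 0.20482732 = 1.7088734 × 10^7.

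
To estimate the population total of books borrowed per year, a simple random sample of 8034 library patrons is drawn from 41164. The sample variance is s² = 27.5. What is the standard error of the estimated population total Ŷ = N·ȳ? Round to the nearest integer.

Var(Ŷ) = N²·Var(ȳ) = N²·(1 − n/N)·s²/n.
f = 8034/41164 = 0.19517054; Var(ȳ) = 0.80482946·27.5/8034 = 0.002754893.
Var(Ŷ) = 41164² · 0.002754893 = 4.668097 × 10^6.
SE(Ŷ) = √(4.668097 × 10^6) = 2161.

2161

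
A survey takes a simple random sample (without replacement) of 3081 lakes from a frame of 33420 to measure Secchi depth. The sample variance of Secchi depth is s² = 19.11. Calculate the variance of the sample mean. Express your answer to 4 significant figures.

Under SRS without replacement, Var(ȳ) = (1 − f)·s²/n with f = n/N = 3081/33420 = 0.09219031.
Var(ȳ) = (1 − 0.09219031)·19.11/3081 = 0.90780969·0.0062025316 = 0.0056307184.

0.005631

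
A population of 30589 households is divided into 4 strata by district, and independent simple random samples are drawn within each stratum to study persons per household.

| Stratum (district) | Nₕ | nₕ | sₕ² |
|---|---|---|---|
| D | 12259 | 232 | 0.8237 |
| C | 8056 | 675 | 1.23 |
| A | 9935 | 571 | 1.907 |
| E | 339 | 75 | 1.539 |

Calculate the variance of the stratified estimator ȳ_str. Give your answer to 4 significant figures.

Var(ȳ_str) = Σₕ Wₕ²(1 − fₕ)sₕ²/nₕ with Wₕ = Nₕ/N, N = 30589.
D: Wₕ = 0.40076498; term = 0.40076498²·(1 − 0.01892487)·0.8237/232 = 5.5945206 × 10^-4.
C: Wₕ = 0.26336265; term = 0.26336265²·(1 − 0.08378848)·1.23/675 = 1.1579917 × 10^-4.
A: Wₕ = 0.32478996; term = 0.32478996²·(1 − 0.05747358)·1.907/571 = 3.3205751 × 10^-4.
E: Wₕ = 0.01108242; term = 0.01108242²·(1 − 0.22123894)·1.539/75 = 1.9626842 × 10^-6.
Sum = 0.0010092714.

0.001009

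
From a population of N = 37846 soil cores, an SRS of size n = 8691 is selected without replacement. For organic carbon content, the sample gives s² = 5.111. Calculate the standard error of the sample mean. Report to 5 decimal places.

Under SRS without replacement, Var(ȳ) = (1 − f)·s²/n with f = n/N = 8691/37846 = 0.22964118.
Var(ȳ) = (1 − 0.22964118)·5.111/8691 = 0.77035882·5.8807962 × 10^-4 = 4.5303233 × 10^-4.
SE(ȳ) = √(4.5303233 × 10^-4) = 0.02128.

0.02128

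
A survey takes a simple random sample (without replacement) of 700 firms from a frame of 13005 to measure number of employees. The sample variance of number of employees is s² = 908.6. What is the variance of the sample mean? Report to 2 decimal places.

1.23

Under SRS without replacement, Var(ȳ) = (1 − f)·s²/n with f = n/N = 700/13005 = 0.05382545.
Var(ȳ) = (1 − 0.05382545)·908.6/700 = 0.94617455·1.298 = 1.2281346.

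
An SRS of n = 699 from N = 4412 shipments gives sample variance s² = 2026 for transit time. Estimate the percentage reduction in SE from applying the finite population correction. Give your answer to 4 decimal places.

8.2630

f = n/N = 699/4412 = 0.15843155.
SE_no-fpc = √(s²/n) = 1.7024765; SE_fpc = √((1−f)s²/n) = 1.5618016.
Ratio = √(1−f) = 0.91737040. Reduction = 100·(1 − 0.91737040) = 8.2630%.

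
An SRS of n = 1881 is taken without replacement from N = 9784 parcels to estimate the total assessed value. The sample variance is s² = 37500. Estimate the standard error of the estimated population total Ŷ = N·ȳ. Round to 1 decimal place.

Var(Ŷ) = N²·Var(ȳ) = N²·(1 − n/N)·s²/n.
f = 1881/9784 = 0.19225266; Var(ȳ) = 0.80774734·37500/1881 = 16.103416.
Var(Ŷ) = 9784² · 16.103416 = 1.5415262 × 10^9.
SE(Ŷ) = √(1.5415262 × 10^9) = 39262.3.

39262.3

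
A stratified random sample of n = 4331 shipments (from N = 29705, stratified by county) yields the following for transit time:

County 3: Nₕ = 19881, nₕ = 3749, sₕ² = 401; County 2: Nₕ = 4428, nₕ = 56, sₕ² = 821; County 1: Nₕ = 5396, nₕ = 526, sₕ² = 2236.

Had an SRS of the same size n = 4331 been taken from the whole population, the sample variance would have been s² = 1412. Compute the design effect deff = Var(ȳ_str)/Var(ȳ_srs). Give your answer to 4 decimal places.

1.7492

Var(ȳ_str) = Σ Wₕ²(1−fₕ)sₕ²/nₕ with Wₕ = Nₕ/29705:
  County 3: (19881/29705)²·(1−3749/19881)·401/3749 = 0.038877314
  County 2: (4428/29705)²·(1−56/4428)·821/56 = 0.32165017
  County 1: (5396/29705)²·(1−526/5396)·2236/526 = 0.12659829
  → Var(ȳ_str) = 0.48712577.
Var(ȳ_srs) = (1 − 4331/29705)·1412/4331 = 0.27848762.
deff = 0.48712577 / 0.27848762 = 1.7492.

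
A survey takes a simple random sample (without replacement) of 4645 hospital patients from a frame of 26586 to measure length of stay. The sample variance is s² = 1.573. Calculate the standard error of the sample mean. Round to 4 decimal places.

Under SRS without replacement, Var(ȳ) = (1 − f)·s²/n with f = n/N = 4645/26586 = 0.17471602.
Var(ȳ) = (1 − 0.17471602)·1.573/4645 = 0.82528398·3.386437 × 10^-4 = 2.7947722 × 10^-4.
SE(ȳ) = √(2.7947722 × 10^-4) = 0.0167.

0.0167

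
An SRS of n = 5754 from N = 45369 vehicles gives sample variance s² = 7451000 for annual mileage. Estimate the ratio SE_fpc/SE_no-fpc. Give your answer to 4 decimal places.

0.9344

f = n/N = 5754/45369 = 0.12682669.
SE_no-fpc = √(s²/n) = 35.98507; SE_fpc = √((1−f)s²/n) = 33.625796.
Ratio = √(1−f) = 0.93443743.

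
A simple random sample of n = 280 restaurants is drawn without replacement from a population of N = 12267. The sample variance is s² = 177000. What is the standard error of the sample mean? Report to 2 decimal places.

24.85

Under SRS without replacement, Var(ȳ) = (1 − f)·s²/n with f = n/N = 280/12267 = 0.02282547.
Var(ȳ) = (1 − 0.02282547)·177000/280 = 0.97717453·632.14286 = 617.7139.
SE(ȳ) = √(617.7139) = 24.85.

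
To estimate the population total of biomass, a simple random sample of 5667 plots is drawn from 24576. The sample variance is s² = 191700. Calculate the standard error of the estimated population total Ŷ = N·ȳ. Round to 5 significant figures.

125380

Var(Ŷ) = N²·Var(ȳ) = N²·(1 − n/N)·s²/n.
f = 5667/24576 = 0.23059082; Var(ȳ) = 0.76940918·191700/5667 = 26.027129.
Var(Ŷ) = 24576² · 26.027129 = 1.571986 × 10^10.
SE(Ŷ) = √(1.571986 × 10^10) = 125380.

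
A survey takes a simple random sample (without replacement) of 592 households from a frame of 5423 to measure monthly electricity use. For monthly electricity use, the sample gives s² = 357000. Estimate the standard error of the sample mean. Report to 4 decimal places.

Under SRS without replacement, Var(ȳ) = (1 − f)·s²/n with f = n/N = 592/5423 = 0.10916467.
Var(ȳ) = (1 − 0.10916467)·357000/592 = 0.89083533·603.04054 = 537.20982.
SE(ȳ) = √(537.20982) = 23.1778.

23.1778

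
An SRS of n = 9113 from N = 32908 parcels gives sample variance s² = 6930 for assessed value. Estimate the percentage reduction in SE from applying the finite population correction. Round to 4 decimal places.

f = n/N = 9113/32908 = 0.27692354.
SE_no-fpc = √(s²/n) = 0.87203905; SE_fpc = √((1−f)s²/n) = 0.74152883.
Ratio = √(1−f) = 0.85033902. Reduction = 100·(1 − 0.85033902) = 14.9661%.

14.9661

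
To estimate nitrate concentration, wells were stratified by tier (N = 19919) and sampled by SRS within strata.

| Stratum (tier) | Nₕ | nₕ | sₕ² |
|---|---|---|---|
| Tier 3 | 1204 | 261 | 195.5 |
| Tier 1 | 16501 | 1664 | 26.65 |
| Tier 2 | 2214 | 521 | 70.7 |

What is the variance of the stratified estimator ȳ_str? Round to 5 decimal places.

Var(ȳ_str) = Σₕ Wₕ²(1 − fₕ)sₕ²/nₕ with Wₕ = Nₕ/N, N = 19919.
Tier 3: Wₕ = 0.06044480; term = 0.06044480²·(1 − 0.21677741)·195.5/261 = 0.0021434303.
Tier 1: Wₕ = 0.82840504; term = 0.82840504²·(1 − 0.10084237)·26.65/1664 = 0.0098824628.
Tier 2: Wₕ = 0.11115016; term = 0.11115016²·(1 − 0.23532069)·70.7/521 = 0.0012819799.
Sum = 0.013307873.

0.01331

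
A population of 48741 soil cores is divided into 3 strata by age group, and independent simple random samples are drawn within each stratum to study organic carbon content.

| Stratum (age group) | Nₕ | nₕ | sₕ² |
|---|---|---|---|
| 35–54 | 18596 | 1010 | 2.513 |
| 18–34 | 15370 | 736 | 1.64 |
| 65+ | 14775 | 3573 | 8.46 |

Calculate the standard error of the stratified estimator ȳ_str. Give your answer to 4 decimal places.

0.0268

Var(ȳ_str) = Σₕ Wₕ²(1 − fₕ)sₕ²/nₕ with Wₕ = Nₕ/N, N = 48741.
35–54: Wₕ = 0.38152685; term = 0.38152685²·(1 − 0.05431276)·2.513/1010 = 3.4250653 × 10^-4.
18–34: Wₕ = 0.31534027; term = 0.31534027²·(1 − 0.04788549)·1.64/736 = 2.1096678 × 10^-4.
65+: Wₕ = 0.30313289; term = 0.30313289²·(1 − 0.24182741)·8.46/3573 = 1.649573 × 10^-4.
Sum = 7.1843061 × 10^-4.
SE = √(7.1843061 × 10^-4) = 0.0268.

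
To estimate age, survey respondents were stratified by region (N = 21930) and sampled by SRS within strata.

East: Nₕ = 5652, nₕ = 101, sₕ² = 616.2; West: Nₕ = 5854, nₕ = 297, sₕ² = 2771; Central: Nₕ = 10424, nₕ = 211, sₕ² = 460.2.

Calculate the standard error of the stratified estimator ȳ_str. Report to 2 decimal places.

Var(ȳ_str) = Σₕ Wₕ²(1 − fₕ)sₕ²/nₕ with Wₕ = Nₕ/N, N = 21930.
East: Wₕ = 0.25772914; term = 0.25772914²·(1 − 0.01786978)·616.2/101 = 0.39801225.
West: Wₕ = 0.26694026; term = 0.26694026²·(1 − 0.05073454)·2771/297 = 0.63109673.
Central: Wₕ = 0.47533060; term = 0.47533060²·(1 − 0.02024175)·460.2/211 = 0.48280819.
Sum = 1.5119172.
SE = √(1.5119172) = 1.23.

1.23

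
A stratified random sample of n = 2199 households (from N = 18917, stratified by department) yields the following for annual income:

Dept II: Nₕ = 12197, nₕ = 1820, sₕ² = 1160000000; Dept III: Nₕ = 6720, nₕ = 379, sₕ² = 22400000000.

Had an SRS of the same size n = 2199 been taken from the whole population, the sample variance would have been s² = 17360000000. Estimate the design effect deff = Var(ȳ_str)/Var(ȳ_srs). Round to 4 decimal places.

1.0410

Var(ȳ_str) = Σ Wₕ²(1−fₕ)sₕ²/nₕ with Wₕ = Nₕ/18917:
  Dept II: (12197/18917)²·(1−1820/12197)·1160000000/1820 = 225427.51
  Dept III: (6720/18917)²·(1−379/6720)·22400000000/379 = 7.037709 × 10^6
  → Var(ȳ_str) = 7.2631365 × 10^6.
Var(ȳ_srs) = (1 − 2199/18917)·17360000000/2199 = 6.9768044 × 10^6.
deff = (7.2631365 × 10^6) / (6.9768044 × 10^6) = 1.0410.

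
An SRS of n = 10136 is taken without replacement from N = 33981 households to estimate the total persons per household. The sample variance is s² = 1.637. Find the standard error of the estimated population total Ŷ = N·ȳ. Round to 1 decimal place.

361.7

Var(Ŷ) = N²·Var(ȳ) = N²·(1 − n/N)·s²/n.
f = 10136/33981 = 0.29828434; Var(ȳ) = 0.70171566·1.637/10136 = 1.1332957 × 10^-4.
Var(Ŷ) = 33981² · (1.1332957 × 10^-4) = 130862.6.
SE(Ŷ) = √(130862.6) = 361.7.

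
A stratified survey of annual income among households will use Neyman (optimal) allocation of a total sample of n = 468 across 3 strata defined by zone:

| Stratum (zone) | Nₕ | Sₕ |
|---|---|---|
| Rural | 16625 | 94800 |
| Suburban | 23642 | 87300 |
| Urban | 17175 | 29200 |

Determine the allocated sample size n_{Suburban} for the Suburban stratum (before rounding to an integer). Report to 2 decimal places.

233.23

Neyman allocation: nₕ = n·NₕSₕ / Σⱼ NⱼSⱼ.
Σ NⱼSⱼ = 16625·94800 + 23642·87300 + 17175·29200 = 4.1415066 × 10^9.
n_{Suburban} = 468·23642·87300 / (4.1415066 × 10^9) = 233.23.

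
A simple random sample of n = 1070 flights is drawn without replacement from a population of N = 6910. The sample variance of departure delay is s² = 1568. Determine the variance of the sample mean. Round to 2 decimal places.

Under SRS without replacement, Var(ȳ) = (1 − f)·s²/n with f = n/N = 1070/6910 = 0.15484805.
Var(ȳ) = (1 − 0.15484805)·1568/1070 = 0.84515195·1.4654206 = 1.238503.

1.24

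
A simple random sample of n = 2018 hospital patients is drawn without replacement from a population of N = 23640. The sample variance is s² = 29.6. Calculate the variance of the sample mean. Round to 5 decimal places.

0.01342

Under SRS without replacement, Var(ȳ) = (1 − f)·s²/n with f = n/N = 2018/23640 = 0.08536379.
Var(ȳ) = (1 − 0.08536379)·29.6/2018 = 0.91463621·0.014667988 = 0.013415873.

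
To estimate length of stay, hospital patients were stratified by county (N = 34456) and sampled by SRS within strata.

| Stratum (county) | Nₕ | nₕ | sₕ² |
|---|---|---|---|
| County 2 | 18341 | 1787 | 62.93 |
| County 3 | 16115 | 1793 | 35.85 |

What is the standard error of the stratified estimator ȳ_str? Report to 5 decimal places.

0.11355

Var(ȳ_str) = Σₕ Wₕ²(1 − fₕ)sₕ²/nₕ with Wₕ = Nₕ/N, N = 34456.
County 2: Wₕ = 0.53230207; term = 0.53230207²·(1 − 0.09743198)·62.93/1787 = 0.0090059478.
County 3: Wₕ = 0.46769793; term = 0.46769793²·(1 − 0.11126280)·35.85/1793 = 0.0038869874.
Sum = 0.012892935.
SE = √(0.012892935) = 0.11355.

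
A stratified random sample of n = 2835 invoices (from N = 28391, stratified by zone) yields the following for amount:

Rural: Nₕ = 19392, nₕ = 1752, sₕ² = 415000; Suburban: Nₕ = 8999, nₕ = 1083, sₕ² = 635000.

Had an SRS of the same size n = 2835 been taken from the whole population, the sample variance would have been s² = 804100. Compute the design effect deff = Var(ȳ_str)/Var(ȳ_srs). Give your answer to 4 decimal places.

Var(ȳ_str) = Σ Wₕ²(1−fₕ)sₕ²/nₕ with Wₕ = Nₕ/28391:
  Rural: (19392/28391)²·(1−1752/19392)·415000/1752 = 100.52493
  Suburban: (8999/28391)²·(1−1083/8999)·635000/1083 = 51.818391
  → Var(ȳ_str) = 152.34332.
Var(ȳ_srs) = (1 − 2835/28391)·804100/2835 = 255.3108.
deff = 152.34332 / 255.3108 = 0.5967.

0.5967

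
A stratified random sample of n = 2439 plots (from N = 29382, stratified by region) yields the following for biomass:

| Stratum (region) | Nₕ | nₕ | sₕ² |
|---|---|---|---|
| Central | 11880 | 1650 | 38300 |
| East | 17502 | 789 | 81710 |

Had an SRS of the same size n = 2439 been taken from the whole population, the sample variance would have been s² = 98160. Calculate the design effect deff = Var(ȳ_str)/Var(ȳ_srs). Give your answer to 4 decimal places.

Var(ȳ_str) = Σ Wₕ²(1−fₕ)sₕ²/nₕ with Wₕ = Nₕ/29382:
  Central: (11880/29382)²·(1−1650/11880)·38300/1650 = 3.2677152
  East: (17502/29382)²·(1−789/17502)·81710/789 = 35.089533
  → Var(ȳ_str) = 38.357248.
Var(ȳ_srs) = (1 − 2439/29382)·98160/2439 = 36.905182.
deff = 38.357248 / 36.905182 = 1.0393.

1.0393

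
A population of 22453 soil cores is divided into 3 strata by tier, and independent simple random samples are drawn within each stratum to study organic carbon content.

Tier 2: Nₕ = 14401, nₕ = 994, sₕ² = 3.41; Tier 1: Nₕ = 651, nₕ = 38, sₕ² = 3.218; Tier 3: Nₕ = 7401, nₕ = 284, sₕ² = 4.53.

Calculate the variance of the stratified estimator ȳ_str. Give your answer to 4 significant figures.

Var(ȳ_str) = Σₕ Wₕ²(1 − fₕ)sₕ²/nₕ with Wₕ = Nₕ/N, N = 22453.
Tier 2: Wₕ = 0.64138422; term = 0.64138422²·(1 − 0.06902298)·3.41/994 = 0.0013138431.
Tier 1: Wₕ = 0.02899390; term = 0.02899390²·(1 − 0.05837174)·3.218/38 = 6.7034003 × 10^-5.
Tier 3: Wₕ = 0.32962188; term = 0.32962188²·(1 − 0.03837319)·4.53/284 = 0.0016665505.
Sum = 0.0030474276.

0.003047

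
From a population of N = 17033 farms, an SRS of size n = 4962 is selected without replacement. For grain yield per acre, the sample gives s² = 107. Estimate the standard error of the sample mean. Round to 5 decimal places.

Under SRS without replacement, Var(ȳ) = (1 − f)·s²/n with f = n/N = 4962/17033 = 0.29131686.
Var(ȳ) = (1 − 0.29131686)·107/4962 = 0.70868314·0.021563886 = 0.015281962.
SE(ȳ) = √(0.015281962) = 0.12362.

0.12362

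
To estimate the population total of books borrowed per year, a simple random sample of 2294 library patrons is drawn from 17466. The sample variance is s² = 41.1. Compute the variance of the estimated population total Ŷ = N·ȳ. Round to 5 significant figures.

4.7477 × 10^6

Var(Ŷ) = N²·Var(ȳ) = N²·(1 − n/N)·s²/n.
f = 2294/17466 = 0.13134089; Var(ȳ) = 0.86865911·41.1/2294 = 0.01556316.
Var(Ŷ) = 17466² · 0.01556316 = 4.7477156 × 10^6.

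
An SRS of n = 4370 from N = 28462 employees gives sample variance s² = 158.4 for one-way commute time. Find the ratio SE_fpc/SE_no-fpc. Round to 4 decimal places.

0.9200

f = n/N = 4370/28462 = 0.15353805.
SE_no-fpc = √(s²/n) = 0.19038682; SE_fpc = √((1−f)s²/n) = 0.17516228.
Ratio = √(1−f) = 0.92003367.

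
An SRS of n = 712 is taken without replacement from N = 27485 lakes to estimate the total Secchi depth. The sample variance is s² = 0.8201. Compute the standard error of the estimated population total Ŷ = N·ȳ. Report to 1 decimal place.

920.6

Var(Ŷ) = N²·Var(ȳ) = N²·(1 − n/N)·s²/n.
f = 712/27485 = 0.02590504; Var(ȳ) = 0.97409496·0.8201/712 = 0.0011219877.
Var(Ŷ) = 27485² · 0.0011219877 = 847577.81.
SE(Ŷ) = √(847577.81) = 920.6.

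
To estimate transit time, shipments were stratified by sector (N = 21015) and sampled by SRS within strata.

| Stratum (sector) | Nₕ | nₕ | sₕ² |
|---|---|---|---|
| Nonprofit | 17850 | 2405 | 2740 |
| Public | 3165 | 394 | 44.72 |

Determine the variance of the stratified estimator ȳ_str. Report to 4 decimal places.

0.7135

Var(ȳ_str) = Σₕ Wₕ²(1 − fₕ)sₕ²/nₕ with Wₕ = Nₕ/N, N = 21015.
Nonprofit: Wₕ = 0.84939329; term = 0.84939329²·(1 − 0.13473389)·2740/2405 = 0.71121814.
Public: Wₕ = 0.15060671; term = 0.15060671²·(1 − 0.12448657)·44.72/394 = 0.0022540162.
Sum = 0.71347216.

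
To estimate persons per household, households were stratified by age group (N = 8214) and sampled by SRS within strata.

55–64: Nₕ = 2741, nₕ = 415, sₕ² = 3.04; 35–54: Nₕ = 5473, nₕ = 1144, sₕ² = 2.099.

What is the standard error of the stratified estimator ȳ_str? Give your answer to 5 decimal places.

0.03656

Var(ȳ_str) = Σₕ Wₕ²(1 − fₕ)sₕ²/nₕ with Wₕ = Nₕ/N, N = 8214.
55–64: Wₕ = 0.33369856; term = 0.33369856²·(1 − 0.15140460)·3.04/415 = 6.9220517 × 10^-4.
35–54: Wₕ = 0.66630144; term = 0.66630144²·(1 − 0.20902613)·2.099/1144 = 6.4430285 × 10^-4.
Sum = 0.001336508.
SE = √(0.001336508) = 0.03656.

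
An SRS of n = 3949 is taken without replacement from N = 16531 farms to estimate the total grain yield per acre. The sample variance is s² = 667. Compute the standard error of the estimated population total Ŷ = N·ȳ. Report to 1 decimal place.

5927.1

Var(Ŷ) = N²·Var(ȳ) = N²·(1 − n/N)·s²/n.
f = 3949/16531 = 0.23888452; Var(ȳ) = 0.76111548·667/3949 = 0.12855508.
Var(Ŷ) = 16531² · 0.12855508 = 3.5130756 × 10^7.
SE(Ŷ) = √(3.5130756 × 10^7) = 5927.1.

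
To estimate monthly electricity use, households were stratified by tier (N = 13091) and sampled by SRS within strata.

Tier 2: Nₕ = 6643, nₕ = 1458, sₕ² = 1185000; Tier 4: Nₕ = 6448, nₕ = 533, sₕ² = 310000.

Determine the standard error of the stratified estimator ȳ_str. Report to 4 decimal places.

Var(ȳ_str) = Σₕ Wₕ²(1 − fₕ)sₕ²/nₕ with Wₕ = Nₕ/N, N = 13091.
Tier 2: Wₕ = 0.50744786; term = 0.50744786²·(1 − 0.21947915)·1185000/1458 = 163.35341.
Tier 4: Wₕ = 0.49255214; term = 0.49255214²·(1 − 0.08266129)·310000/533 = 129.44003.
Sum = 292.79344.
SE = √(292.79344) = 17.1112.

17.1112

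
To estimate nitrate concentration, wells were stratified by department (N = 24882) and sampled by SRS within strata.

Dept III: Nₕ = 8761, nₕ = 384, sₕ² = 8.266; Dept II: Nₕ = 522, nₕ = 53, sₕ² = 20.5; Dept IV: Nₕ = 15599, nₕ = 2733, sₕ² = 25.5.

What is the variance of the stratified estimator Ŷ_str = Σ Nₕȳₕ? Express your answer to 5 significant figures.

Var(Ŷ_str) = Σₕ Nₕ²(1 − fₕ)sₕ²/nₕ.
Dept III: 8761²·(1 − 384/8761)·8.266/384 = 1.5798155 × 10^6.
Dept II: 522²·(1 − 53/522)·20.5/53 = 94693.755.
Dept IV: 15599²·(1 − 2733/15599)·25.5/2733 = 1.872582 × 10^6.
Sum = 3.5470913 × 10^6.

3.5471 × 10^6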